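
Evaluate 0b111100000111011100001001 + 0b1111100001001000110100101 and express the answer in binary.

0b10111000010000100010101110

Add column by column in base 2, right to left:
  1+1 = 0 carry 1
  0+0+1 = 1
  0+1 = 1
  1+0 = 1
  0+0 = 0
  0+1 = 1
  0+0 = 0
  0+1 = 1
  1+1 = 0 carry 1
  1+0+1 = 0 carry 1
  1+0+1 = 0 carry 1
  0+0+1 = 1
  1+1 = 0 carry 1
  1+0+1 = 0 carry 1
  1+0+1 = 0 carry 1
  0+1+1 = 0 carry 1
  0+0+1 = 1
  0+0 = 0
  0+0 = 0
  0+0 = 0
  1+1 = 0 carry 1
  1+1+1 = 1 carry 1
  1+1+1 = 1 carry 1
  1+1+1 = 1 carry 1
  0+1+1 = 0 carry 1
  final carry 1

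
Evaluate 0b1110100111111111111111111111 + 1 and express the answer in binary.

0b1110101000000000000000000000

The trailing 21 digits are 1 (max in base 2), so adding 1 cascades: they roll to 0 and the next digit up increments.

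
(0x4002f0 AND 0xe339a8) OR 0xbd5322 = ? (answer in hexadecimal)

0xfd53a2

0x4002f0 AND 0xe339a8 = 0x4000a0.
Then OR with 0xbd5322.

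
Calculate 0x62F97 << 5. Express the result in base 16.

0xC5F2E0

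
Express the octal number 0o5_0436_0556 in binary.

0b101000100011110000101101110

Each octal digit is 3 bits: 5=101 0=000 4=100 3=011 6=110 0=000 5=101 5=101 6=110.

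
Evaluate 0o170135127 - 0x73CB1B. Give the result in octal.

0o133167474

0x73CB1B = 0o34745433 in octal.
Subtract column by column in base 8:
  7-3 → 4
  2-3 → 7 (borrow)
  1-4-1 → 4 (borrow)
  5-5-1 → 7 (borrow)
  3-4-1 → 6 (borrow)
  1-7-1 → 1 (borrow)
  0-4-1 → 3 (borrow)
  7-3-1 → 3
  1-0 → 1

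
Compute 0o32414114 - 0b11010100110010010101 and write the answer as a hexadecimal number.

0o32414114 = 0x6A184C in hexadecimal.
0b11010100110010010101 = 0xD4C95 in hexadecimal.
Subtract column by column in base 16:
  C-5 → 7
  4-9 → B (borrow)
  8-C-1 → B (borrow)
  1-4-1 → C (borrow)
  A-D-1 → C (borrow)
  6-0-1 → 5

0x5CCBB7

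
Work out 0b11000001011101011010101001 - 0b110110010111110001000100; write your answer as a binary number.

0b10001011000101101001100101

Subtract column by column in base 2:
  1-0 → 1
  0-0 → 0
  0-1 → 1 (borrow)
  1-0-1 → 0
  0-0 → 0
  1-0 → 1
  0-1 → 1 (borrow)
  1-0-1 → 0
  0-0 → 0
  1-0 → 1
  1-1 → 0
  0-1 → 1 (borrow)
  1-1-1 → 1 (borrow)
  0-1-1 → 0 (borrow)
  1-1-1 → 1 (borrow)
  1-0-1 → 0
  1-1 → 0
  0-0 → 0
  1-0 → 1
  0-1 → 1 (borrow)
  0-1-1 → 0 (borrow)
  0-0-1 → 1 (borrow)
  0-1-1 → 0 (borrow)
  0-1-1 → 0 (borrow)
  1-0-1 → 0
  1-0 → 1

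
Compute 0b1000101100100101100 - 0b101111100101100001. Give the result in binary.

Subtract column by column in base 2:
  0-1 → 1 (borrow)
  0-0-1 → 1 (borrow)
  1-0-1 → 0
  1-0 → 1
  0-0 → 0
  1-1 → 0
  0-1 → 1 (borrow)
  0-0-1 → 1 (borrow)
  1-1-1 → 1 (borrow)
  0-0-1 → 1 (borrow)
  0-0-1 → 1 (borrow)
  1-1-1 → 1 (borrow)
  1-1-1 → 1 (borrow)
  0-1-1 → 0 (borrow)
  1-1-1 → 1 (borrow)
  0-1-1 → 0 (borrow)
  0-0-1 → 1 (borrow)
  0-1-1 → 0 (borrow)
  1-0-1 → 0

0b10101111111001011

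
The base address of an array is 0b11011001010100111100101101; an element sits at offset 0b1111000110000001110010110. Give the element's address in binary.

Add column by column in base 2, right to left:
  1+0 = 1
  0+1 = 1
  1+1 = 0 carry 1
  1+0+1 = 0 carry 1
  0+1+1 = 0 carry 1
  1+0+1 = 0 carry 1
  0+0+1 = 1
  0+1 = 1
  1+1 = 0 carry 1
  1+1+1 = 1 carry 1
  1+0+1 = 0 carry 1
  1+0+1 = 0 carry 1
  0+0+1 = 1
  0+0 = 0
  1+0 = 1
  0+0 = 0
  1+1 = 0 carry 1
  0+1+1 = 0 carry 1
  1+0+1 = 0 carry 1
  0+0+1 = 1
  0+0 = 0
  1+1 = 0 carry 1
  1+1+1 = 1 carry 1
  0+1+1 = 0 carry 1
  1+1+1 = 1 carry 1
  1+0+1 = 0 carry 1
  final carry 1

0b101010010000101001011000011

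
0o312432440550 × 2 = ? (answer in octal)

0o625065101320

Multiply each base-8 digit by 2, carrying:
  0×2 = 0 → write 0
  5×2 = 10 → write 2 carry 1
  5×2+1 = 11 → write 3 carry 1
  0×2+1 = 1 → write 1
  4×2 = 8 → write 0 carry 1
  4×2+1 = 9 → write 1 carry 1
  2×2+1 = 5 → write 5
  3×2 = 6 → write 6
  4×2 = 8 → write 0 carry 1
  2×2+1 = 5 → write 5
  1×2 = 2 → write 2
  3×2 = 6 → write 6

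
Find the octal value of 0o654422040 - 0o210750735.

0o443451103

Subtract column by column in base 8:
  0-5 → 3 (borrow)
  4-3-1 → 0
  0-7 → 1 (borrow)
  2-0-1 → 1
  2-5 → 5 (borrow)
  4-7-1 → 4 (borrow)
  4-0-1 → 3
  5-1 → 4
  6-2 → 4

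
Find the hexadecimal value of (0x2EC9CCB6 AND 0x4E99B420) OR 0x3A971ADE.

0x2EC9CCB6 AND 0x4E99B420 = 0x0E898420.
Then OR with 0x3A971ADE.

0x3E9F9EFE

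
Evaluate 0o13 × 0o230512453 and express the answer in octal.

0o3217064331

Multiply each base-8 digit by 11, carrying:
  3×11 = 33 → write 1 carry 4
  5×11+4 = 59 → write 3 carry 7
  4×11+7 = 51 → write 3 carry 6
  2×11+6 = 28 → write 4 carry 3
  1×11+3 = 14 → write 6 carry 1
  5×11+1 = 56 → write 0 carry 7
  0×11+7 = 7 → write 7
  3×11 = 33 → write 1 carry 4
  2×11+4 = 26 → write 2 carry 3
  remaining carry: 3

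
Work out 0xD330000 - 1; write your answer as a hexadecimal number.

0xD32FFFF

The trailing 4 digits are 0, so subtracting 1 borrows through: they become F and the next digit up decrements.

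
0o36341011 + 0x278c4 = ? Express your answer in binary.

0b11111000011101011001101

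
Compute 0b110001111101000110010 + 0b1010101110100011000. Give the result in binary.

0b111100101011101001010

Add column by column in base 2, right to left:
  0+0 = 0
  1+0 = 1
  0+0 = 0
  0+1 = 1
  1+1 = 0 carry 1
  1+0+1 = 0 carry 1
  0+0+1 = 1
  0+0 = 0
  0+1 = 1
  1+0 = 1
  0+1 = 1
  1+1 = 0 carry 1
  1+1+1 = 1 carry 1
  1+0+1 = 0 carry 1
  1+1+1 = 1 carry 1
  1+0+1 = 0 carry 1
  0+1+1 = 0 carry 1
  0+0+1 = 1
  0+1 = 1
  1+0 = 1
  1+0 = 1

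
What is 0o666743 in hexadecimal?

0x36de3

Each octal digit is 3 bits: 6=110 6=110 6=110 7=111 4=100 3=011.
Group the bits into nibbles: 0011 0110 1101 1110 0011 → 36de3.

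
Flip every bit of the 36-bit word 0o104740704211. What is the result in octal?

Each oct digit d becomes 7−d:
  1→6, 0→7, 4→3, 7→0, 4→3, 0→7, 7→0, 0→7, 4→3, 2→5, 1→6, 1→6

0o673037073566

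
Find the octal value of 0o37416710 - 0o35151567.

0o2245121

Subtract column by column in base 8:
  0-7 → 1 (borrow)
  1-6-1 → 2 (borrow)
  7-5-1 → 1
  6-1 → 5
  1-5 → 4 (borrow)
  4-1-1 → 2
  7-5 → 2
  3-3 → 0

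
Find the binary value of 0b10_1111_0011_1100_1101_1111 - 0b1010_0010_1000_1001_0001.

Subtract column by column in base 2:
  1-1 → 0
  1-0 → 1
  1-0 → 1
  1-0 → 1
  1-1 → 0
  0-0 → 0
  1-0 → 1
  1-1 → 0
  0-0 → 0
  0-0 → 0
  1-0 → 1
  1-1 → 0
  1-0 → 1
  1-1 → 0
  0-0 → 0
  0-0 → 0
  1-0 → 1
  1-1 → 0
  1-0 → 1
  1-1 → 0
  0-0 → 0
  1-0 → 1

0b1001010001010001001110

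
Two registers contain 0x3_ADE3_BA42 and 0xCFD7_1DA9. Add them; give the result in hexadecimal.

0x47DBAD7EB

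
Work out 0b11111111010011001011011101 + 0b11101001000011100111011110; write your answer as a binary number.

0b111101000010110110010111011

Add column by column in base 2, right to left:
  1+0 = 1
  0+1 = 1
  1+1 = 0 carry 1
  1+1+1 = 1 carry 1
  1+1+1 = 1 carry 1
  0+0+1 = 1
  1+1 = 0 carry 1
  1+1+1 = 1 carry 1
  0+1+1 = 0 carry 1
  1+0+1 = 0 carry 1
  0+0+1 = 1
  0+1 = 1
  1+1 = 0 carry 1
  1+1+1 = 1 carry 1
  0+0+1 = 1
  0+0 = 0
  1+0 = 1
  0+0 = 0
  1+1 = 0 carry 1
  1+0+1 = 0 carry 1
  1+0+1 = 0 carry 1
  1+1+1 = 1 carry 1
  1+0+1 = 0 carry 1
  1+1+1 = 1 carry 1
  1+1+1 = 1 carry 1
  1+1+1 = 1 carry 1
  final carry 1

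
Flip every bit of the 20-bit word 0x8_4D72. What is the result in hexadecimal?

0x7B28D

Each hex digit d becomes F−d:
  8→7, 4→B, D→2, 7→8, 2→D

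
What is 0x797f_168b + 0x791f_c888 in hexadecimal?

0xf29edf13

Add column by column in base 16, right to left:
  b+8 = 3 carry 1
  8+8+1 = 1 carry 1
  6+8+1 = f
  1+c = d
  f+f = e carry 1
  7+1+1 = 9
  9+9 = 2 carry 1
  7+7+1 = f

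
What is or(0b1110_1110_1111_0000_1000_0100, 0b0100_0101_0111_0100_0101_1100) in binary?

OR bit by bit (1 where either bit is 1):
  111011101111000010000100
| 010001010111010001011100
= 111011111111010011011100

0b111011111111010011011100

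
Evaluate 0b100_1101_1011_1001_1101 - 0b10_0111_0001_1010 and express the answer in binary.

Subtract column by column in base 2:
  1-0 → 1
  0-1 → 1 (borrow)
  1-0-1 → 0
  1-1 → 0
  1-1 → 0
  0-0 → 0
  0-0 → 0
  1-0 → 1
  1-1 → 0
  1-1 → 0
  0-1 → 1 (borrow)
  1-0-1 → 0
  1-0 → 1
  0-1 → 1 (borrow)
  1-0-1 → 0
  1-0 → 1
  0-0 → 0
  0-0 → 0
  1-0 → 1

0b1001011010010000011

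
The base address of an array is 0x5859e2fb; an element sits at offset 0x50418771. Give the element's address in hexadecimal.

0xa89b6a6c

Add column by column in base 16, right to left:
  b+1 = c
  f+7 = 6 carry 1
  2+7+1 = a
  e+8 = 6 carry 1
  9+1+1 = b
  5+4 = 9
  8+0 = 8
  5+5 = a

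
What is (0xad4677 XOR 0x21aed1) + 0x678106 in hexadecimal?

0xf469ac

First 0xad4677 XOR 0x21aed1 = 0x8ce8a6.
Add column by column in base 16, right to left:
  6+6 = c
  a+0 = a
  8+1 = 9
  e+8 = 6 carry 1
  c+7+1 = 4 carry 1
  8+6+1 = f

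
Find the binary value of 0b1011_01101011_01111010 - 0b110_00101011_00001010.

Subtract column by column in base 2:
  0-0 → 0
  1-1 → 0
  0-0 → 0
  1-1 → 0
  1-0 → 1
  1-0 → 1
  1-0 → 1
  0-0 → 0
  1-1 → 0
  1-1 → 0
  0-0 → 0
  1-1 → 0
  0-0 → 0
  1-1 → 0
  1-0 → 1
  0-0 → 0
  1-0 → 1
  1-1 → 0
  0-1 → 1 (borrow)
  1-0-1 → 0

0b1010100000001110000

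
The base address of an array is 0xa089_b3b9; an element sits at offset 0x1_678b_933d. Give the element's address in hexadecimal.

Add column by column in base 16, right to left:
  9+d = 6 carry 1
  b+3+1 = f
  3+3 = 6
  b+9 = 4 carry 1
  9+b+1 = 5 carry 1
  8+8+1 = 1 carry 1
  0+7+1 = 8
  a+6 = 0 carry 1
  0+1+1 = 2

0x2081546f6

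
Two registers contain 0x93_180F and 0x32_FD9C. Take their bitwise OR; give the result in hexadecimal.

0xB3FD9F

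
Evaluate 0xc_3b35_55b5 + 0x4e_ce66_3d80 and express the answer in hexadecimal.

0x5b099b9335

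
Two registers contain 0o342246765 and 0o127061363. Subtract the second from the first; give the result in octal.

0o213165402

Subtract column by column in base 8:
  5-3 → 2
  6-6 → 0
  7-3 → 4
  6-1 → 5
  4-6 → 6 (borrow)
  2-0-1 → 1
  2-7 → 3 (borrow)
  4-2-1 → 1
  3-1 → 2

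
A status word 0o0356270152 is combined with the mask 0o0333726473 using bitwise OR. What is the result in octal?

OR each oct digit independently (no carries):
  0|0=0, 3|3=3, 5|3=7, 6|3=7, 2|7=7, 7|2=7, 0|6=6, 1|4=5, 5|7=7, 2|3=3

0o0377776573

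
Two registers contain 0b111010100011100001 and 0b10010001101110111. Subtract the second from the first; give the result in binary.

Subtract column by column in base 2:
  1-1 → 0
  0-1 → 1 (borrow)
  0-1-1 → 0 (borrow)
  0-0-1 → 1 (borrow)
  0-1-1 → 0 (borrow)
  1-1-1 → 1 (borrow)
  1-1-1 → 1 (borrow)
  1-0-1 → 0
  0-1 → 1 (borrow)
  0-1-1 → 0 (borrow)
  0-0-1 → 1 (borrow)
  1-0-1 → 0
  0-0 → 0
  1-1 → 0
  0-0 → 0
  1-0 → 1
  1-1 → 0
  1-0 → 1

0b101000010101101010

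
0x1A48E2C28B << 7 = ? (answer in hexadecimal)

7 bits is not a whole number of base-16 digits; in binary: 1101001001000111000101100001010001011 << 7 = 11010010010001110001011000010100010110000000.

0xD2471614580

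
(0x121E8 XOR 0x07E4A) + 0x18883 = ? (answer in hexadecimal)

0x2E825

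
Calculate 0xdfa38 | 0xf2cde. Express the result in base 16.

0xffefe

OR each hex digit independently (no carries):
  d|f=f, f|2=f, a|c=e, 3|d=f, 8|e=e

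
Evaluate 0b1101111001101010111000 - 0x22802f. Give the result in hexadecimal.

0x151a89

0b1101111001101010111000 = 0x379ab8 in hexadecimal.
Subtract column by column in base 16:
  8-f → 9 (borrow)
  b-2-1 → 8
  a-0 → a
  9-8 → 1
  7-2 → 5
  3-2 → 1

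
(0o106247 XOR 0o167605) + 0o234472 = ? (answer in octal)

0o316134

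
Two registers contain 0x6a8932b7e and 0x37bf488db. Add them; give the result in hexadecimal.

Add column by column in base 16, right to left:
  e+b = 9 carry 1
  7+d+1 = 5 carry 1
  b+8+1 = 4 carry 1
  2+8+1 = b
  3+4 = 7
  9+f = 8 carry 1
  8+b+1 = 4 carry 1
  a+7+1 = 2 carry 1
  6+3+1 = a

0xa2487b459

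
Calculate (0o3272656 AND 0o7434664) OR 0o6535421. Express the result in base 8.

0o3272656 AND 0o7434664 = 0o3030644.
Then OR with 0o6535421.

0o7535665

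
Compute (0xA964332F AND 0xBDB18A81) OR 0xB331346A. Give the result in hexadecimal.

0xBB31366B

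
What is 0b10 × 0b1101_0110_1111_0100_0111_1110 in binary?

0b1101011011110100011111100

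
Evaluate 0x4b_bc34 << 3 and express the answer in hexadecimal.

0x25de1a0

3 bits is not a whole number of base-16 digits; in binary: 10010111011110000110100 << 3 = 10010111011110000110100000.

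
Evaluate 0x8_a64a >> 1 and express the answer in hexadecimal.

0x45325

1 bits is not a whole number of base-16 digits; in binary: 10001010011001001010 >> 1 = 1000101001100100101.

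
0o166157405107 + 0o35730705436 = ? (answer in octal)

0o224110312545

Add column by column in base 8, right to left:
  7+6 = 5 carry 1
  0+3+1 = 4
  1+4 = 5
  5+5 = 2 carry 1
  0+0+1 = 1
  4+7 = 3 carry 1
  7+0+1 = 0 carry 1
  5+3+1 = 1 carry 1
  1+7+1 = 1 carry 1
  6+5+1 = 4 carry 1
  6+3+1 = 2 carry 1
  1+0+1 = 2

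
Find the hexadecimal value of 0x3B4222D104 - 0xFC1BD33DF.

Subtract column by column in base 16:
  4-F → 5 (borrow)
  0-D-1 → 2 (borrow)
  1-3-1 → D (borrow)
  D-3-1 → 9
  2-D → 5 (borrow)
  2-B-1 → 6 (borrow)
  2-1-1 → 0
  4-C → 8 (borrow)
  B-F-1 → B (borrow)
  3-0-1 → 2

0x2B80659D25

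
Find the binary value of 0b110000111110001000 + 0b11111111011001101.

0b1010000111001010101

Add column by column in base 2, right to left:
  0+1 = 1
  0+0 = 0
  0+1 = 1
  1+1 = 0 carry 1
  0+0+1 = 1
  0+0 = 0
  0+1 = 1
  1+1 = 0 carry 1
  1+0+1 = 0 carry 1
  1+1+1 = 1 carry 1
  1+1+1 = 1 carry 1
  1+1+1 = 1 carry 1
  0+1+1 = 0 carry 1
  0+1+1 = 0 carry 1
  0+1+1 = 0 carry 1
  0+1+1 = 0 carry 1
  1+1+1 = 1 carry 1
  1+0+1 = 0 carry 1
  final carry 1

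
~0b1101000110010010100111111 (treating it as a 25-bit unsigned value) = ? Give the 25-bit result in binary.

0b0010111001101101011000000

Invert each bit: 1101000110010010100111111 → 0010111001101101011000000.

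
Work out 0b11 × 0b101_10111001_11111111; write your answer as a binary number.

Multiply each base-2 digit by 3, carrying:
  1×3 = 3 → write 1 carry 1
  1×3+1 = 4 → write 0 carry 2
  1×3+2 = 5 → write 1 carry 2
  1×3+2 = 5 → write 1 carry 2
  1×3+2 = 5 → write 1 carry 2
  1×3+2 = 5 → write 1 carry 2
  1×3+2 = 5 → write 1 carry 2
  1×3+2 = 5 → write 1 carry 2
  1×3+2 = 5 → write 1 carry 2
  0×3+2 = 2 → write 0 carry 1
  0×3+1 = 1 → write 1
  1×3 = 3 → write 1 carry 1
  1×3+1 = 4 → write 0 carry 2
  1×3+2 = 5 → write 1 carry 2
  0×3+2 = 2 → write 0 carry 1
  1×3+1 = 4 → write 0 carry 2
  1×3+2 = 5 → write 1 carry 2
  0×3+2 = 2 → write 0 carry 1
  1×3+1 = 4 → write 0 carry 2
  remaining carry: 10

0b100010010110111111101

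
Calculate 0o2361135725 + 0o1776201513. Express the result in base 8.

Add column by column in base 8, right to left:
  5+3 = 0 carry 1
  2+1+1 = 4
  7+5 = 4 carry 1
  5+1+1 = 7
  3+0 = 3
  1+2 = 3
  1+6 = 7
  6+7 = 5 carry 1
  3+7+1 = 3 carry 1
  2+1+1 = 4

0o4357337440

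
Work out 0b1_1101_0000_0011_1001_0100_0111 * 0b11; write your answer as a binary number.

0b101011100001010101111010101

Multiply each base-2 digit by 3, carrying:
  1×3 = 3 → write 1 carry 1
  1×3+1 = 4 → write 0 carry 2
  1×3+2 = 5 → write 1 carry 2
  0×3+2 = 2 → write 0 carry 1
  0×3+1 = 1 → write 1
  0×3 = 0 → write 0
  1×3 = 3 → write 1 carry 1
  0×3+1 = 1 → write 1
  1×3 = 3 → write 1 carry 1
  0×3+1 = 1 → write 1
  0×3 = 0 → write 0
  1×3 = 3 → write 1 carry 1
  1×3+1 = 4 → write 0 carry 2
  1×3+2 = 5 → write 1 carry 2
  0×3+2 = 2 → write 0 carry 1
  0×3+1 = 1 → write 1
  0×3 = 0 → write 0
  0×3 = 0 → write 0
  0×3 = 0 → write 0
  0×3 = 0 → write 0
  1×3 = 3 → write 1 carry 1
  0×3+1 = 1 → write 1
  1×3 = 3 → write 1 carry 1
  1×3+1 = 4 → write 0 carry 2
  1×3+2 = 5 → write 1 carry 2
  remaining carry: 10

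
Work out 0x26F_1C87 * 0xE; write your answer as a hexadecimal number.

0x22138F62

Multiply each base-16 digit by 14, carrying:
  7×14 = 98 → write 2 carry 6
  8×14+6 = 118 → write 6 carry 7
  C×14+7 = 175 → write F carry 10
  1×14+10 = 24 → write 8 carry 1
  F×14+1 = 211 → write 3 carry 13
  6×14+13 = 97 → write 1 carry 6
  2×14+6 = 34 → write 2 carry 2
  remaining carry: 2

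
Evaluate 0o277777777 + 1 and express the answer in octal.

0o300000000

The trailing 8 digits are 7 (max in base 8), so adding 1 cascades: they roll to 0 and the next digit up increments.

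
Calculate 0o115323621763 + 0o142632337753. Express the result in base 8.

Add column by column in base 8, right to left:
  3+3 = 6
  6+5 = 3 carry 1
  7+7+1 = 7 carry 1
  1+7+1 = 1 carry 1
  2+3+1 = 6
  6+3 = 1 carry 1
  3+2+1 = 6
  2+3 = 5
  3+6 = 1 carry 1
  5+2+1 = 0 carry 1
  1+4+1 = 6
  1+1 = 2

0o260156161736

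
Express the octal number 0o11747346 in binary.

0b1001111100111011100110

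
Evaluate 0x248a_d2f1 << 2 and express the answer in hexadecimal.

0x922b4bc4

2 bits is not a whole number of base-16 digits; in binary: 100100100010101101001011110001 << 2 = 10010010001010110100101111000100.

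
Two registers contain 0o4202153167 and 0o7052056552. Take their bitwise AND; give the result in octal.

0o4002052142

AND each oct digit independently (no carries):
  4&7=4, 2&0=0, 0&5=0, 2&2=2, 1&0=0, 5&5=5, 3&6=2, 1&5=1, 6&5=4, 7&2=2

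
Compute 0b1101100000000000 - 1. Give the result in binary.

The trailing 11 digits are 0, so subtracting 1 borrows through: they become 1 and the next digit up decrements.

0b1101011111111111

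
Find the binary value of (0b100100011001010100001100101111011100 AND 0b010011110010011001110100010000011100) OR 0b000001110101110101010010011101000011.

0b1110101110101010110011101011111

0b100100011001010100001100101111011100 AND 0b010011110010011001110100010000011100 = 0b000000010000010000000100000000011100.
Then OR with 0b000001110101110101010010011101000011.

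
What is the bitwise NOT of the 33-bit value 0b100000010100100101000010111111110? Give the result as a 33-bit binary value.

0b011111101011011010111101000000001

Invert each bit: 100000010100100101000010111111110 → 011111101011011010111101000000001.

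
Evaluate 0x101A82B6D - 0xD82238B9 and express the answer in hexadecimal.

Subtract column by column in base 16:
  D-9 → 4
  6-B → B (borrow)
  B-8-1 → 2
  2-3 → F (borrow)
  8-2-1 → 5
  A-2 → 8
  1-8 → 9 (borrow)
  0-D-1 → 2 (borrow)
  1-0-1 → 0

0x2985F2B4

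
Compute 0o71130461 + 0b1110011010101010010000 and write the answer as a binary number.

0o71130461 = 0b111001001011000100110001 in binary.
Add column by column in base 2, right to left:
  1+0 = 1
  0+0 = 0
  0+0 = 0
  0+0 = 0
  1+1 = 0 carry 1
  1+0+1 = 0 carry 1
  0+0+1 = 1
  0+1 = 1
  1+0 = 1
  0+1 = 1
  0+0 = 0
  0+1 = 1
  1+0 = 1
  1+1 = 0 carry 1
  0+0+1 = 1
  1+1 = 0 carry 1
  0+1+1 = 0 carry 1
  0+0+1 = 1
  1+0 = 1
  0+1 = 1
  0+1 = 1
  1+1 = 0 carry 1
  1+0+1 = 0 carry 1
  1+0+1 = 0 carry 1
  final carry 1

0b1000111100101101111000001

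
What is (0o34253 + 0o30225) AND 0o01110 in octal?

Add column by column in base 8, right to left:
  3+5 = 0 carry 1
  5+2+1 = 0 carry 1
  2+2+1 = 5
  4+0 = 4
  3+3 = 6
Sum = 0o64500; now AND with 0o01110:
  6&0=0, 4&1=0, 5&1=1, 0&1=0, 0&0=0

0o100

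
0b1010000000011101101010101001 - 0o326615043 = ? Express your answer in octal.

0b1010000000011101101010101001 = 0o1200355251 in octal.
Subtract column by column in base 8:
  1-3 → 6 (borrow)
  5-4-1 → 0
  2-0 → 2
  5-5 → 0
  5-1 → 4
  3-6 → 5 (borrow)
  0-6-1 → 1 (borrow)
  0-2-1 → 5 (borrow)
  2-3-1 → 6 (borrow)
  1-0-1 → 0

0o651540206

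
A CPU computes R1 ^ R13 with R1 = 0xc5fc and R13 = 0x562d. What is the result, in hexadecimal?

0x93d1

XOR each hex digit independently (no carries):
  c^5=9, 5^6=3, f^2=d, c^d=1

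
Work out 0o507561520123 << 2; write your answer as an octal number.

2 bits is not a whole number of base-8 digits; in binary: 101000111101110001101010000001010011 << 2 = 10100011110111000110101000000101001100.

0o2436706500514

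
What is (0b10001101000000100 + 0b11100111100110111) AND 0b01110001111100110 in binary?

Add column by column in base 2, right to left:
  0+1 = 1
  0+1 = 1
  1+1 = 0 carry 1
  0+0+1 = 1
  0+1 = 1
  0+1 = 1
  0+0 = 0
  0+0 = 0
  0+1 = 1
  1+1 = 0 carry 1
  0+1+1 = 0 carry 1
  1+1+1 = 1 carry 1
  1+0+1 = 0 carry 1
  0+0+1 = 1
  0+1 = 1
  0+1 = 1
  1+1 = 0 carry 1
  final carry 1
Sum = 0b101110100100111011; now AND with 0b01110001111100110:
  101110100100111011
& 001110001111100110
= 001110000100100010

0b1110000100100010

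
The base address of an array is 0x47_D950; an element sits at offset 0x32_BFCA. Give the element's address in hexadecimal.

Add column by column in base 16, right to left:
  0+A = A
  5+C = 1 carry 1
  9+F+1 = 9 carry 1
  D+B+1 = 9 carry 1
  7+2+1 = A
  4+3 = 7

0x7A991A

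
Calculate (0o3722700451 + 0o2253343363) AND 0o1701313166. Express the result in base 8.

0o100200024

Add column by column in base 8, right to left:
  1+3 = 4
  5+6 = 3 carry 1
  4+3+1 = 0 carry 1
  0+3+1 = 4
  0+4 = 4
  7+3 = 2 carry 1
  2+3+1 = 6
  2+5 = 7
  7+2 = 1 carry 1
  3+2+1 = 6
Sum = 0o6176244034; now AND with 0o1701313166:
  6&1=0, 1&7=1, 7&0=0, 6&1=0, 2&3=2, 4&1=0, 4&3=0, 0&1=0, 3&6=2, 4&6=4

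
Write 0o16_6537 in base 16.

0xED5F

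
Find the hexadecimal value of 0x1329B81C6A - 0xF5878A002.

Subtract column by column in base 16:
  A-2 → 8
  6-0 → 6
  C-0 → C
  1-A → 7 (borrow)
  8-8-1 → F (borrow)
  B-7-1 → 3
  9-8 → 1
  2-5 → D (borrow)
  3-F-1 → 3 (borrow)
  1-0-1 → 0

0x3D13F7C68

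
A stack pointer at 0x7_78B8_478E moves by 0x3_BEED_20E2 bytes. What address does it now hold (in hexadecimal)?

0xB37A56870

Add column by column in base 16, right to left:
  E+2 = 0 carry 1
  8+E+1 = 7 carry 1
  7+0+1 = 8
  4+2 = 6
  8+D = 5 carry 1
  B+E+1 = A carry 1
  8+E+1 = 7 carry 1
  7+B+1 = 3 carry 1
  7+3+1 = B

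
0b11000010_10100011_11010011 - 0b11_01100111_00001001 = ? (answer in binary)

Subtract column by column in base 2:
  1-1 → 0
  1-0 → 1
  0-0 → 0
  0-1 → 1 (borrow)
  1-0-1 → 0
  0-0 → 0
  1-0 → 1
  1-0 → 1
  1-1 → 0
  1-1 → 0
  0-1 → 1 (borrow)
  0-0-1 → 1 (borrow)
  0-0-1 → 1 (borrow)
  1-1-1 → 1 (borrow)
  0-1-1 → 0 (borrow)
  1-0-1 → 0
  0-1 → 1 (borrow)
  1-1-1 → 1 (borrow)
  0-0-1 → 1 (borrow)
  0-0-1 → 1 (borrow)
  0-0-1 → 1 (borrow)
  0-0-1 → 1 (borrow)
  1-0-1 → 0
  1-0 → 1

0b101111110011110011001010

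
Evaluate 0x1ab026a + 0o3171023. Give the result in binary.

0b1101101111111010001111101

0x1ab026a = 0b1101010110000001001101010 in binary.
0o3171023 = 0b11001111001000010011 in binary.
Add column by column in base 2, right to left:
  0+1 = 1
  1+1 = 0 carry 1
  0+0+1 = 1
  1+0 = 1
  0+1 = 1
  1+0 = 1
  1+0 = 1
  0+0 = 0
  0+0 = 0
  1+1 = 0 carry 1
  0+0+1 = 1
  0+0 = 0
  0+1 = 1
  0+1 = 1
  0+1 = 1
  0+1 = 1
  1+0 = 1
  1+0 = 1
  0+1 = 1
  1+1 = 0 carry 1
  0+0+1 = 1
  1+0 = 1
  0+0 = 0
  1+0 = 1
  1+0 = 1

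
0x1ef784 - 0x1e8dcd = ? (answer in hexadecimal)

Subtract column by column in base 16:
  4-d → 7 (borrow)
  8-c-1 → b (borrow)
  7-d-1 → 9 (borrow)
  f-8-1 → 6
  e-e → 0
  1-1 → 0

0x69b7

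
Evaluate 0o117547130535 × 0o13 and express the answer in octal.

0o1554556717377

Multiply each base-8 digit by 11, carrying:
  5×11 = 55 → write 7 carry 6
  3×11+6 = 39 → write 7 carry 4
  5×11+4 = 59 → write 3 carry 7
  0×11+7 = 7 → write 7
  3×11 = 33 → write 1 carry 4
  1×11+4 = 15 → write 7 carry 1
  7×11+1 = 78 → write 6 carry 9
  4×11+9 = 53 → write 5 carry 6
  5×11+6 = 61 → write 5 carry 7
  7×11+7 = 84 → write 4 carry 10
  1×11+10 = 21 → write 5 carry 2
  1×11+2 = 13 → write 5 carry 1
  remaining carry: 1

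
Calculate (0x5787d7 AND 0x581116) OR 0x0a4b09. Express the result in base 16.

0x5a4b1f

0x5787d7 AND 0x581116 = 0x500116.
Then OR with 0x0a4b09.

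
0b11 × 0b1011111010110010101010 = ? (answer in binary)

0b100011110000010111111110

Multiply each base-2 digit by 3, carrying:
  0×3 = 0 → write 0
  1×3 = 3 → write 1 carry 1
  0×3+1 = 1 → write 1
  1×3 = 3 → write 1 carry 1
  0×3+1 = 1 → write 1
  1×3 = 3 → write 1 carry 1
  0×3+1 = 1 → write 1
  1×3 = 3 → write 1 carry 1
  0×3+1 = 1 → write 1
  0×3 = 0 → write 0
  1×3 = 3 → write 1 carry 1
  1×3+1 = 4 → write 0 carry 2
  0×3+2 = 2 → write 0 carry 1
  1×3+1 = 4 → write 0 carry 2
  0×3+2 = 2 → write 0 carry 1
  1×3+1 = 4 → write 0 carry 2
  1×3+2 = 5 → write 1 carry 2
  1×3+2 = 5 → write 1 carry 2
  1×3+2 = 5 → write 1 carry 2
  1×3+2 = 5 → write 1 carry 2
  0×3+2 = 2 → write 0 carry 1
  1×3+1 = 4 → write 0 carry 2
  remaining carry: 10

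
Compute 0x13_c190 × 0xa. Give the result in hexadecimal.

Multiply each base-16 digit by 10, carrying:
  0×10 = 0 → write 0
  9×10 = 90 → write a carry 5
  1×10+5 = 15 → write f
  c×10 = 120 → write 8 carry 7
  3×10+7 = 37 → write 5 carry 2
  1×10+2 = 12 → write c

0xc58fa0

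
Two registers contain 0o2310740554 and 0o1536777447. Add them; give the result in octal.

0o4047740223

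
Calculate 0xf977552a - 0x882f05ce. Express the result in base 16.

0x71484f5c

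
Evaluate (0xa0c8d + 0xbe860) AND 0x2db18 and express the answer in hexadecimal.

0xd008

Add column by column in base 16, right to left:
  d+0 = d
  8+6 = e
  c+8 = 4 carry 1
  0+e+1 = f
  a+b = 5 carry 1
  final carry 1
Sum = 0x15f4ed; now AND with 0x2db18:
  1&0=0, 5&2=0, f&d=d, 4&b=0, e&1=0, d&8=8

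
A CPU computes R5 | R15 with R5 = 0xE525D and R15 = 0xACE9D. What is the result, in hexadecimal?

0xEDEDD

OR each hex digit independently (no carries):
  E|A=E, 5|C=D, 2|E=E, 5|9=D, D|D=D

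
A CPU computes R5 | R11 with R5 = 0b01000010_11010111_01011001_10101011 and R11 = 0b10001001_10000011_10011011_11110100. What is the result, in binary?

OR bit by bit (1 where either bit is 1):
  01000010110101110101100110101011
| 10001001100000111001101111110100
= 11001011110101111101101111111111

0b11001011110101111101101111111111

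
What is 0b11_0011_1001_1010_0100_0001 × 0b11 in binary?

0b100110101100111011000011

Multiply each base-2 digit by 3, carrying:
  1×3 = 3 → write 1 carry 1
  0×3+1 = 1 → write 1
  0×3 = 0 → write 0
  0×3 = 0 → write 0
  0×3 = 0 → write 0
  0×3 = 0 → write 0
  1×3 = 3 → write 1 carry 1
  0×3+1 = 1 → write 1
  0×3 = 0 → write 0
  1×3 = 3 → write 1 carry 1
  0×3+1 = 1 → write 1
  1×3 = 3 → write 1 carry 1
  1×3+1 = 4 → write 0 carry 2
  0×3+2 = 2 → write 0 carry 1
  0×3+1 = 1 → write 1
  1×3 = 3 → write 1 carry 1
  1×3+1 = 4 → write 0 carry 2
  1×3+2 = 5 → write 1 carry 2
  0×3+2 = 2 → write 0 carry 1
  0×3+1 = 1 → write 1
  1×3 = 3 → write 1 carry 1
  1×3+1 = 4 → write 0 carry 2
  remaining carry: 10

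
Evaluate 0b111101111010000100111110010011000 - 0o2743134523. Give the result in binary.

0b111010111101101011100001101000101

0o2743134523 = 0b10111100011001011100101010011 in binary.
Subtract column by column in base 2:
  0-1 → 1 (borrow)
  0-1-1 → 0 (borrow)
  0-0-1 → 1 (borrow)
  1-0-1 → 0
  1-1 → 0
  0-0 → 0
  0-1 → 1 (borrow)
  1-0-1 → 0
  0-1 → 1 (borrow)
  0-0-1 → 1 (borrow)
  1-0-1 → 0
  1-1 → 0
  1-1 → 0
  1-1 → 0
  1-0 → 1
  0-1 → 1 (borrow)
  0-0-1 → 1 (borrow)
  1-0-1 → 0
  0-1 → 1 (borrow)
  0-1-1 → 0 (borrow)
  0-0-1 → 1 (borrow)
  0-0-1 → 1 (borrow)
  1-0-1 → 0
  0-1 → 1 (borrow)
  1-1-1 → 1 (borrow)
  1-1-1 → 1 (borrow)
  1-1-1 → 1 (borrow)
  1-0-1 → 0
  0-1 → 1 (borrow)
  1-0-1 → 0
  1-0 → 1
  1-0 → 1
  1-0 → 1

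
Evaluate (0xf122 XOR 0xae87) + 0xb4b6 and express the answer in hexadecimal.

0x1145b

First 0xf122 XOR 0xae87 = 0x5fa5.
Add column by column in base 16, right to left:
  5+6 = b
  a+b = 5 carry 1
  f+4+1 = 4 carry 1
  5+b+1 = 1 carry 1
  final carry 1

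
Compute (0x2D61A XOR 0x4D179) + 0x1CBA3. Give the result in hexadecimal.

First 0x2D61A XOR 0x4D179 = 0x60763.
Add column by column in base 16, right to left:
  3+3 = 6
  6+A = 0 carry 1
  7+B+1 = 3 carry 1
  0+C+1 = D
  6+1 = 7

0x7D306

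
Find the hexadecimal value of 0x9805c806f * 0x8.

0x4c02e40378

Multiply each base-16 digit by 8, carrying:
  f×8 = 120 → write 8 carry 7
  6×8+7 = 55 → write 7 carry 3
  0×8+3 = 3 → write 3
  8×8 = 64 → write 0 carry 4
  c×8+4 = 100 → write 4 carry 6
  5×8+6 = 46 → write e carry 2
  0×8+2 = 2 → write 2
  8×8 = 64 → write 0 carry 4
  9×8+4 = 76 → write c carry 4
  remaining carry: 4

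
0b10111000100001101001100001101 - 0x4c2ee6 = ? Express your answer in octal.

0o2661122047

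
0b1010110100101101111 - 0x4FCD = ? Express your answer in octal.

0b1010110100101101111 = 0o1264557 in octal.
0x4FCD = 0o47715 in octal.
Subtract column by column in base 8:
  7-5 → 2
  5-1 → 4
  5-7 → 6 (borrow)
  4-7-1 → 4 (borrow)
  6-4-1 → 1
  2-0 → 2
  1-0 → 1

0o1214642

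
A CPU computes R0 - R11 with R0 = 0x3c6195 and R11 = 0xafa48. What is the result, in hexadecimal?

0x31674d

Subtract column by column in base 16:
  5-8 → d (borrow)
  9-4-1 → 4
  1-a → 7 (borrow)
  6-f-1 → 6 (borrow)
  c-a-1 → 1
  3-0 → 3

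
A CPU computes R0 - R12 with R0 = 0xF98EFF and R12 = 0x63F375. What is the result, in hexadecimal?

Subtract column by column in base 16:
  F-5 → A
  F-7 → 8
  E-3 → B
  8-F → 9 (borrow)
  9-3-1 → 5
  F-6 → 9

0x959B8A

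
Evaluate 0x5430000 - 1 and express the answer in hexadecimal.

The trailing 4 digits are 0, so subtracting 1 borrows through: they become F and the next digit up decrements.

0x542FFFF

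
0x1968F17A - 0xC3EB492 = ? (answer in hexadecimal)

0xD2A3CE8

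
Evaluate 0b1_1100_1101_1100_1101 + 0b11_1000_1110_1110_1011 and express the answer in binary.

Add column by column in base 2, right to left:
  1+1 = 0 carry 1
  0+1+1 = 0 carry 1
  1+0+1 = 0 carry 1
  1+1+1 = 1 carry 1
  0+0+1 = 1
  0+1 = 1
  1+1 = 0 carry 1
  1+1+1 = 1 carry 1
  1+0+1 = 0 carry 1
  0+1+1 = 0 carry 1
  1+1+1 = 1 carry 1
  1+1+1 = 1 carry 1
  0+0+1 = 1
  0+0 = 0
  1+0 = 1
  1+1 = 0 carry 1
  1+1+1 = 1 carry 1
  0+1+1 = 0 carry 1
  final carry 1

0b1010101110010111000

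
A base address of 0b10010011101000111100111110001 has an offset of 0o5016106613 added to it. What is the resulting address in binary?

0b111010101011010000011101111100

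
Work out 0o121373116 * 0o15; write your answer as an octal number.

Multiply each base-8 digit by 13, carrying:
  6×13 = 78 → write 6 carry 9
  1×13+9 = 22 → write 6 carry 2
  1×13+2 = 15 → write 7 carry 1
  3×13+1 = 40 → write 0 carry 5
  7×13+5 = 96 → write 0 carry 12
  3×13+12 = 51 → write 3 carry 6
  1×13+6 = 19 → write 3 carry 2
  2×13+2 = 28 → write 4 carry 3
  1×13+3 = 16 → write 0 carry 2
  remaining carry: 2

0o2043300766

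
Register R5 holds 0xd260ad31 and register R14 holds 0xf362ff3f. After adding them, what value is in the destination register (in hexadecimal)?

Add column by column in base 16, right to left:
  1+f = 0 carry 1
  3+3+1 = 7
  d+f = c carry 1
  a+f+1 = a carry 1
  0+2+1 = 3
  6+6 = c
  2+3 = 5
  d+f = c carry 1
  final carry 1

0x1c5c3ac70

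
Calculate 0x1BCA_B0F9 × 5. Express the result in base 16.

Multiply each base-16 digit by 5, carrying:
  9×5 = 45 → write D carry 2
  F×5+2 = 77 → write D carry 4
  0×5+4 = 4 → write 4
  B×5 = 55 → write 7 carry 3
  A×5+3 = 53 → write 5 carry 3
  C×5+3 = 63 → write F carry 3
  B×5+3 = 58 → write A carry 3
  1×5+3 = 8 → write 8

0x8AF574DD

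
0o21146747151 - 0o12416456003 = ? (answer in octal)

0o6530271146

Subtract column by column in base 8:
  1-3 → 6 (borrow)
  5-0-1 → 4
  1-0 → 1
  7-6 → 1
  4-5 → 7 (borrow)
  7-4-1 → 2
  6-6 → 0
  4-1 → 3
  1-4 → 5 (borrow)
  1-2-1 → 6 (borrow)
  2-1-1 → 0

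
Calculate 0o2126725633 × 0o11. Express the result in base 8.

Multiply each base-8 digit by 9, carrying:
  3×9 = 27 → write 3 carry 3
  3×9+3 = 30 → write 6 carry 3
  6×9+3 = 57 → write 1 carry 7
  5×9+7 = 52 → write 4 carry 6
  2×9+6 = 24 → write 0 carry 3
  7×9+3 = 66 → write 2 carry 8
  6×9+8 = 62 → write 6 carry 7
  2×9+7 = 25 → write 1 carry 3
  1×9+3 = 12 → write 4 carry 1
  2×9+1 = 19 → write 3 carry 2
  remaining carry: 2

0o23416204163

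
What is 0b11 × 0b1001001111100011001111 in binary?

0b11011101110101001101101

Multiply each base-2 digit by 3, carrying:
  1×3 = 3 → write 1 carry 1
  1×3+1 = 4 → write 0 carry 2
  1×3+2 = 5 → write 1 carry 2
  1×3+2 = 5 → write 1 carry 2
  0×3+2 = 2 → write 0 carry 1
  0×3+1 = 1 → write 1
  1×3 = 3 → write 1 carry 1
  1×3+1 = 4 → write 0 carry 2
  0×3+2 = 2 → write 0 carry 1
  0×3+1 = 1 → write 1
  0×3 = 0 → write 0
  1×3 = 3 → write 1 carry 1
  1×3+1 = 4 → write 0 carry 2
  1×3+2 = 5 → write 1 carry 2
  1×3+2 = 5 → write 1 carry 2
  1×3+2 = 5 → write 1 carry 2
  0×3+2 = 2 → write 0 carry 1
  0×3+1 = 1 → write 1
  1×3 = 3 → write 1 carry 1
  0×3+1 = 1 → write 1
  0×3 = 0 → write 0
  1×3 = 3 → write 1 carry 1
  remaining carry: 1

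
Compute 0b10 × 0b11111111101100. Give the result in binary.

0b111111111011000

Multiply each base-2 digit by 2, carrying:
  0×2 = 0 → write 0
  0×2 = 0 → write 0
  1×2 = 2 → write 0 carry 1
  1×2+1 = 3 → write 1 carry 1
  0×2+1 = 1 → write 1
  1×2 = 2 → write 0 carry 1
  1×2+1 = 3 → write 1 carry 1
  1×2+1 = 3 → write 1 carry 1
  1×2+1 = 3 → write 1 carry 1
  1×2+1 = 3 → write 1 carry 1
  1×2+1 = 3 → write 1 carry 1
  1×2+1 = 3 → write 1 carry 1
  1×2+1 = 3 → write 1 carry 1
  1×2+1 = 3 → write 1 carry 1
  remaining carry: 1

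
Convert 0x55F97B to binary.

Expand each hex digit to 4 bits: 5=0101 5=0101 F=1111 9=1001 7=0111 B=1011.

0b10101011111100101111011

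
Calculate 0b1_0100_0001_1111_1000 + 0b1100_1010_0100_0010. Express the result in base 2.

0b100000110000111010

Add column by column in base 2, right to left:
  0+0 = 0
  0+1 = 1
  0+0 = 0
  1+0 = 1
  1+0 = 1
  1+0 = 1
  1+1 = 0 carry 1
  1+0+1 = 0 carry 1
  1+0+1 = 0 carry 1
  0+1+1 = 0 carry 1
  0+0+1 = 1
  0+1 = 1
  0+0 = 0
  0+0 = 0
  1+1 = 0 carry 1
  0+1+1 = 0 carry 1
  1+0+1 = 0 carry 1
  final carry 1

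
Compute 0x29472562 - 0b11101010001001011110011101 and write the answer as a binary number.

0x29472562 = 0b101001010001110010010101100010 in binary.
Subtract column by column in base 2:
  0-1 → 1 (borrow)
  1-0-1 → 0
  0-1 → 1 (borrow)
  0-1-1 → 0 (borrow)
  0-1-1 → 0 (borrow)
  1-0-1 → 0
  1-0 → 1
  0-1 → 1 (borrow)
  1-1-1 → 1 (borrow)
  0-1-1 → 0 (borrow)
  1-1-1 → 1 (borrow)
  0-0-1 → 1 (borrow)
  0-1-1 → 0 (borrow)
  1-0-1 → 0
  0-0 → 0
  0-1 → 1 (borrow)
  1-0-1 → 0
  1-0 → 1
  1-0 → 1
  0-1 → 1 (borrow)
  0-0-1 → 1 (borrow)
  0-1-1 → 0 (borrow)
  1-0-1 → 0
  0-1 → 1 (borrow)
  1-1-1 → 1 (borrow)
  0-1-1 → 0 (borrow)
  0-0-1 → 1 (borrow)
  1-0-1 → 0
  0-0 → 0
  1-0 → 1

0b100101100111101000110111000101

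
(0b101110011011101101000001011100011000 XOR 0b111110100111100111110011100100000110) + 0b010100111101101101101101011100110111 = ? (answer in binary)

First 0b101110011011101101000001011100011000 XOR 0b111110100111100111110011100100000110 = 0b010000111100001010110010111000011110.
Add column by column in base 2, right to left:
  0+1 = 1
  1+1 = 0 carry 1
  1+1+1 = 1 carry 1
  1+0+1 = 0 carry 1
  1+1+1 = 1 carry 1
  0+1+1 = 0 carry 1
  0+0+1 = 1
  0+0 = 0
  0+1 = 1
  1+1 = 0 carry 1
  1+1+1 = 1 carry 1
  1+0+1 = 0 carry 1
  0+1+1 = 0 carry 1
  1+0+1 = 0 carry 1
  0+1+1 = 0 carry 1
  0+1+1 = 0 carry 1
  1+0+1 = 0 carry 1
  1+1+1 = 1 carry 1
  0+1+1 = 0 carry 1
  1+0+1 = 0 carry 1
  0+1+1 = 0 carry 1
  1+1+1 = 1 carry 1
  0+0+1 = 1
  0+1 = 1
  0+1 = 1
  0+0 = 0
  1+1 = 0 carry 1
  1+1+1 = 1 carry 1
  1+1+1 = 1 carry 1
  1+1+1 = 1 carry 1
  0+0+1 = 1
  0+0 = 0
  0+1 = 1
  0+0 = 0
  1+1 = 0 carry 1
  final carry 1

0b100101111001111000100000010101010101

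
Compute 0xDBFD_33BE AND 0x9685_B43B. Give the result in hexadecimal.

0x9285303A

AND each hex digit independently (no carries):
  D&9=9, B&6=2, F&8=8, D&5=5, 3&B=3, 3&4=0, B&3=3, E&B=A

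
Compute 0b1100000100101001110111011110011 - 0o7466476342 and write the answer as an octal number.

0o4356471021

0b1100000100101001110111011110011 = 0o14045167363 in octal.
Subtract column by column in base 8:
  3-2 → 1
  6-4 → 2
  3-3 → 0
  7-6 → 1
  6-7 → 7 (borrow)
  1-4-1 → 4 (borrow)
  5-6-1 → 6 (borrow)
  4-6-1 → 5 (borrow)
  0-4-1 → 3 (borrow)
  4-7-1 → 4 (borrow)
  1-0-1 → 0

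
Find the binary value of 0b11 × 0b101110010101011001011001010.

Multiply each base-2 digit by 3, carrying:
  0×3 = 0 → write 0
  1×3 = 3 → write 1 carry 1
  0×3+1 = 1 → write 1
  1×3 = 3 → write 1 carry 1
  0×3+1 = 1 → write 1
  0×3 = 0 → write 0
  1×3 = 3 → write 1 carry 1
  1×3+1 = 4 → write 0 carry 2
  0×3+2 = 2 → write 0 carry 1
  1×3+1 = 4 → write 0 carry 2
  0×3+2 = 2 → write 0 carry 1
  0×3+1 = 1 → write 1
  1×3 = 3 → write 1 carry 1
  1×3+1 = 4 → write 0 carry 2
  0×3+2 = 2 → write 0 carry 1
  1×3+1 = 4 → write 0 carry 2
  0×3+2 = 2 → write 0 carry 1
  1×3+1 = 4 → write 0 carry 2
  0×3+2 = 2 → write 0 carry 1
  1×3+1 = 4 → write 0 carry 2
  0×3+2 = 2 → write 0 carry 1
  0×3+1 = 1 → write 1
  1×3 = 3 → write 1 carry 1
  1×3+1 = 4 → write 0 carry 2
  1×3+2 = 5 → write 1 carry 2
  0×3+2 = 2 → write 0 carry 1
  1×3+1 = 4 → write 0 carry 2
  remaining carry: 10

0b10001011000000001100001011110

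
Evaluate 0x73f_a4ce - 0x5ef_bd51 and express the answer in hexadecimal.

0x14fe77d

Subtract column by column in base 16:
  e-1 → d
  c-5 → 7
  4-d → 7 (borrow)
  a-b-1 → e (borrow)
  f-f-1 → f (borrow)
  3-e-1 → 4 (borrow)
  7-5-1 → 1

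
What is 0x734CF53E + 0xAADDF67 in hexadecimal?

Add column by column in base 16, right to left:
  E+7 = 5 carry 1
  3+6+1 = A
  5+F = 4 carry 1
  F+D+1 = D carry 1
  C+D+1 = A carry 1
  4+A+1 = F
  3+A = D
  7+0 = 7

0x7DFAD4A5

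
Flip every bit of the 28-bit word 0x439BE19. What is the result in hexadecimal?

Each hex digit d becomes F−d:
  4→B, 3→C, 9→6, B→4, E→1, 1→E, 9→6

0xBC641E6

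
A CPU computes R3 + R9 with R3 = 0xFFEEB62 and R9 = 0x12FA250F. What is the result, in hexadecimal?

0x22F91071

Add column by column in base 16, right to left:
  2+F = 1 carry 1
  6+0+1 = 7
  B+5 = 0 carry 1
  E+2+1 = 1 carry 1
  E+A+1 = 9 carry 1
  F+F+1 = F carry 1
  F+2+1 = 2 carry 1
  0+1+1 = 2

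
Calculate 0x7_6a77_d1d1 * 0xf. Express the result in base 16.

0x6f3d054b3f

Multiply each base-16 digit by 15, carrying:
  1×15 = 15 → write f
  d×15 = 195 → write 3 carry 12
  1×15+12 = 27 → write b carry 1
  d×15+1 = 196 → write 4 carry 12
  7×15+12 = 117 → write 5 carry 7
  7×15+7 = 112 → write 0 carry 7
  a×15+7 = 157 → write d carry 9
  6×15+9 = 99 → write 3 carry 6
  7×15+6 = 111 → write f carry 6
  remaining carry: 6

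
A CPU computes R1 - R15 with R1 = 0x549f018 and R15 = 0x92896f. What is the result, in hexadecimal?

0x4b766a9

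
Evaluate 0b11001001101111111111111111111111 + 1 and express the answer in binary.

0b11001001110000000000000000000000

The trailing 22 digits are 1 (max in base 2), so adding 1 cascades: they roll to 0 and the next digit up increments.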